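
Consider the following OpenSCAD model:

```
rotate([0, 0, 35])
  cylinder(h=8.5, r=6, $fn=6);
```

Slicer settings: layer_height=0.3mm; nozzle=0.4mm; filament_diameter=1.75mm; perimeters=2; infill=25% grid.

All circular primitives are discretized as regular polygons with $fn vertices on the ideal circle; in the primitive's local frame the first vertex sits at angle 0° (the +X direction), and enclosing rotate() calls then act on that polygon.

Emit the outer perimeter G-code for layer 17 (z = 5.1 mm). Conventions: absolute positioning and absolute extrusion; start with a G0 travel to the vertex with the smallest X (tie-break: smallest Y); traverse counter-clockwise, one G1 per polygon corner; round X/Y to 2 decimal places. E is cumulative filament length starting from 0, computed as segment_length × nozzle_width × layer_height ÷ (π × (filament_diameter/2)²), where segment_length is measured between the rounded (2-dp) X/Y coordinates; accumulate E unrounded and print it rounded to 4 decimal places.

G0 X-5.44 Y2.54 Z5.10
G1 X-4.91 Y-3.44 E0.2995
G1 X0.52 Y-5.98 E0.5986
G1 X5.44 Y-2.54 E0.8981
G1 X4.91 Y3.44 E1.1976
G1 X-0.52 Y5.98 E1.4967
G1 X-5.44 Y2.54 E1.7962

At z = 5.1 mm: the cylinder: section is a regular 6-gon, circumradius r=6; (rotated 35° about Z; rotation is an isometry so areas/perimeters/island counts are preserved). The outline is a single polygon with 6 vertices. Extrusion per mm of travel: 0.4 × 0.3 / (π × 0.875²) = 0.049890. Accumulating E over each segment gives final E = 1.7962.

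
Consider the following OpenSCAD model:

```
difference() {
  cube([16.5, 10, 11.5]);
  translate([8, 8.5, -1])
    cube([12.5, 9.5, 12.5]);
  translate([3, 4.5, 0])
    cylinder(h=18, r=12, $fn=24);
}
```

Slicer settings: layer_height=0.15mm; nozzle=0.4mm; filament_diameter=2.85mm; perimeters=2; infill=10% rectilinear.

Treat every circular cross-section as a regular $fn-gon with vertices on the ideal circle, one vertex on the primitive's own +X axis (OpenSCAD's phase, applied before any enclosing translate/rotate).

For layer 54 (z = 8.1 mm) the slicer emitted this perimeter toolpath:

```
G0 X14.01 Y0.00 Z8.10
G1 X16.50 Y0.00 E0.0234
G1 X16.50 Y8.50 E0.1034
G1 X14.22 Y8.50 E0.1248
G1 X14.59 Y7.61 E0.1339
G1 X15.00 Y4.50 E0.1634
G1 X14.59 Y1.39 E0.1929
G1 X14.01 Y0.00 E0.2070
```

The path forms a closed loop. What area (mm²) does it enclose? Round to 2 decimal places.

15.53 mm²

Apply the shoelace formula to the sequence of (X, Y) vertices; enclosed area = 15.53 mm².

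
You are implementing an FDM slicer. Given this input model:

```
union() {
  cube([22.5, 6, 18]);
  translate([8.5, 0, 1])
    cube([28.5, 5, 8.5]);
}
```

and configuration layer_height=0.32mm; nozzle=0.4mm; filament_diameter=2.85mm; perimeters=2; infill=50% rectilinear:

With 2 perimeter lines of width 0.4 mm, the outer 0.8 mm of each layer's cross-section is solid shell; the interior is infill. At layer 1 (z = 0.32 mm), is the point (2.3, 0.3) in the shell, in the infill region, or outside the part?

shell

At z = 0.32 mm: the 22.5×6 cube contributes its full rectangle; the cube at (8.5, 0) is not intersected at this z (z outside [1, 9.5]); Combining (union): only the 22.5×6 cube is present, so the union is just that shape — 1 connected region. Overall, the cross-section is a single solid region. The nearest boundary edge runs (0.00, 0.00)→(22.50, 0.00); distance from the point to it = 0.30 mm. The point is inside the cross-section, 0.30 mm from the nearest boundary — within the 0.8 mm shell band (2 × 0.4).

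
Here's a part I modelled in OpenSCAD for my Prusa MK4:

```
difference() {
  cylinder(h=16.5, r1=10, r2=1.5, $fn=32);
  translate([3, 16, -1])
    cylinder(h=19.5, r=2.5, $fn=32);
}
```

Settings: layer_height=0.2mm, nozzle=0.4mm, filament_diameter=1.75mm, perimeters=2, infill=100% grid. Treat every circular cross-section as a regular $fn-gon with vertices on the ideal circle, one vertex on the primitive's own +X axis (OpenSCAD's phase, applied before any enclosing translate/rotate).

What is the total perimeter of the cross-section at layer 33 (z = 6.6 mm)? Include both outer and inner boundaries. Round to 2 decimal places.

41.40 mm

At z = 6.6 mm: the cone contributes a regular 32-gon of circumradius 6.600 (interpolated between r1=10 and r2=1.5 at t=0.400) (perimeter = 2·32·6.600·sin(180°/32) = 41.40 mm); the r=2.5 cylinder at (3, 16) contributes a regular 32-gon of circumradius 2.5 (perimeter = 2·32·2.500·sin(180°/32) = 15.68 mm); After the difference (first − rest): starting from the cone, the r=2.5 cylinder at (3, 16) misses the remaining region (no effect) — boundary = 41.40 mm. Overall, the cross-section is a single solid region. Total boundary length (outer) = 41.40 mm.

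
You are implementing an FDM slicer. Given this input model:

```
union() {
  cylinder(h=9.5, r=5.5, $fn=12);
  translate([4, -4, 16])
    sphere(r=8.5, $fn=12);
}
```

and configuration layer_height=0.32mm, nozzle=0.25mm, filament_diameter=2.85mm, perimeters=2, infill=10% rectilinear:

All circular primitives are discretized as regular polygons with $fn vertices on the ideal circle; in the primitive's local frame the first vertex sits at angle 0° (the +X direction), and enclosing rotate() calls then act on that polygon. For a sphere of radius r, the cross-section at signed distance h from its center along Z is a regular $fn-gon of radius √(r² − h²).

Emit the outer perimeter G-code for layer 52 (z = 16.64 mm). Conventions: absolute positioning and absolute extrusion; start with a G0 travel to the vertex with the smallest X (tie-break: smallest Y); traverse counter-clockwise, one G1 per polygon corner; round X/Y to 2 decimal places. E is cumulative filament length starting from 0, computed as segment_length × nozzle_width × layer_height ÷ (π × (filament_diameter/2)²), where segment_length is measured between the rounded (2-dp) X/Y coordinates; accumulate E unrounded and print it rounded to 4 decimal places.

At z = 16.64 mm: the cylinder is not intersected at this z (z outside [0, 9.5]); the r=8.5 sphere at (4, -4) slices to a regular 12-gon of circumradius 8.476 (√(r²−h²) with h=0.64 from center); Combining (union): only the r=8.5 sphere at (4, -4) is present, so the union is just that shape — 1 connected region. The outline is a single polygon with 12 vertices. Extrusion per mm of travel: 0.25 × 0.32 / (π × 1.425²) = 0.012540. Accumulating E over each segment gives final E = 0.6604.

G0 X-4.48 Y-4.00 Z16.64
G1 X-3.34 Y-8.24 E0.0551
G1 X-0.24 Y-11.34 E0.1100
G1 X4.00 Y-12.48 E0.1651
G1 X8.24 Y-11.34 E0.2202
G1 X11.34 Y-8.24 E0.2751
G1 X12.48 Y-4.00 E0.3302
G1 X11.34 Y0.24 E0.3853
G1 X8.24 Y3.34 E0.4402
G1 X4.00 Y4.48 E0.4953
G1 X-0.24 Y3.34 E0.5503
G1 X-3.34 Y0.24 E0.6053
G1 X-4.48 Y-4.00 E0.6604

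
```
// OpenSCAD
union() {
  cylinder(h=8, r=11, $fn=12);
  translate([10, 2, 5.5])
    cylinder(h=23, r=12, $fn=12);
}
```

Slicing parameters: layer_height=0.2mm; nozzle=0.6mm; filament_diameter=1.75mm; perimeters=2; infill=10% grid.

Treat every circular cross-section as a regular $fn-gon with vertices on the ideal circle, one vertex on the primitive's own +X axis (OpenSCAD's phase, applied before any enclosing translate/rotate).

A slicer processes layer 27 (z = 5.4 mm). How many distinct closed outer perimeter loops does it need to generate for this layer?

1

At z = 5.4 mm: the r=11 cylinder gives a regular 12-gon of circumradius 11 (constant along its height); the cylinder at (10, 2) is not intersected at this z (z outside [5.5, 28.5]); Taking the union: only the r=11 cylinder is present, so the union is just that shape — 1 connected region. The result has 1 disconnected region.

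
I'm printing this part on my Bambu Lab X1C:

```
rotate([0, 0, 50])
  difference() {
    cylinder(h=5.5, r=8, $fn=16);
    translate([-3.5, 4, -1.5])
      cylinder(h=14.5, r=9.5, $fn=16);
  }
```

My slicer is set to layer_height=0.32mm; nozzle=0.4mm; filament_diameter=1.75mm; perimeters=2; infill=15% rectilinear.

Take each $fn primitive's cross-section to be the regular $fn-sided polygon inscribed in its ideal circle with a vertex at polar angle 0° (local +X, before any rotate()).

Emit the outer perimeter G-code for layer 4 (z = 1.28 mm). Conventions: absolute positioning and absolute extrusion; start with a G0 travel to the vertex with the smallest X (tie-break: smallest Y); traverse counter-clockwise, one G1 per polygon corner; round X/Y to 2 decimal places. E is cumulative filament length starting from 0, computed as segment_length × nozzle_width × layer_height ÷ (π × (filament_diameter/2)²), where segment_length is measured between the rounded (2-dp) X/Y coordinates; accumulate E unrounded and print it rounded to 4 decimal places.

At z = 1.28 mm: the cylinder: section is a regular 16-gon, circumradius r=8; the r=9.5 cylinder at (-3.5, 4) gives a regular 16-gon of circumradius 9.5 (constant along its height); Taking the first minus the rest: starting from the r=8 cylinder, the r=9.5 cylinder at (-3.5, 4) partially overlaps it — only the 141.98 mm² overlap (of its 276.30 mm²) is removed, clipping the outline — 1 connected region; (whole slice rotated 50° about Z — lengths, areas and connectivity unchanged). The outline is a single polygon with 15 vertices. Extrusion per mm of travel: 0.4 × 0.32 / (π × 0.875²) = 0.053216. Accumulating E over each segment gives final E = 2.3892.

G0 X-0.66 Y7.97 Z1.28
G1 X0.79 Y7.17 E0.0881
G1 X3.11 Y4.28 E0.2853
G1 X4.15 Y0.72 E0.4827
G1 X3.75 Y-2.97 E0.6802
G1 X1.96 Y-6.22 E0.8777
G1 X-0.11 Y-7.88 E1.0189
G1 X0.70 Y-7.97 E1.0623
G1 X3.69 Y-7.10 E1.2280
G1 X6.13 Y-5.14 E1.3945
G1 X7.63 Y-2.41 E1.5603
G1 X7.97 Y0.70 E1.7268
G1 X7.10 Y3.69 E1.8925
G1 X5.14 Y6.13 E2.0590
G1 X2.41 Y7.63 E2.2248
G1 X-0.66 Y7.97 E2.3892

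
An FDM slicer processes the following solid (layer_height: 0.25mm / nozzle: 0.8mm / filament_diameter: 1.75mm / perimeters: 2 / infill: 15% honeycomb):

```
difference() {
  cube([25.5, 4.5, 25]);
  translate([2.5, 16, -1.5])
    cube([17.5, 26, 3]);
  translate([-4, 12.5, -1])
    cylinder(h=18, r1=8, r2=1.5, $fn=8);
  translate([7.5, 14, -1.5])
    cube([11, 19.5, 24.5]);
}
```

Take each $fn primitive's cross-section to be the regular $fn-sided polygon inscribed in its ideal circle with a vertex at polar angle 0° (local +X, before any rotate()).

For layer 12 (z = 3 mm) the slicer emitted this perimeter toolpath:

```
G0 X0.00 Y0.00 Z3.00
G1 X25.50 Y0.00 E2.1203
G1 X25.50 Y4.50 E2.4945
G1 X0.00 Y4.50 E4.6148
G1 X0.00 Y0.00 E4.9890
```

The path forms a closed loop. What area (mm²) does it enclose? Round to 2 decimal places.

114.75 mm²

Apply the shoelace formula to the sequence of (X, Y) vertices; enclosed area = 114.75 mm².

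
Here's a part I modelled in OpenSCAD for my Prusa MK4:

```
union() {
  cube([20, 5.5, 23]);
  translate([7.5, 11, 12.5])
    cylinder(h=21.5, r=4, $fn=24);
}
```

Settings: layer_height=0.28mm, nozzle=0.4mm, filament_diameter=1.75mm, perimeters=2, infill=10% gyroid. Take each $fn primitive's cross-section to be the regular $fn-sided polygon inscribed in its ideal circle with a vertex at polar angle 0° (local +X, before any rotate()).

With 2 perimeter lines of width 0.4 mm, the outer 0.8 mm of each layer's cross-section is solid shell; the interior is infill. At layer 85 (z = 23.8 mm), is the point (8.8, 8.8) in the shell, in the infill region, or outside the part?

infill

At z = 23.8 mm: the cube is not intersected at this z (z outside [0, 23]); the r=4 cylinder at (7.5, 11) gives a regular 24-gon of circumradius 4 (constant along its height); Taking the union: only the r=4 cylinder at (7.5, 11) is present, so the union is just that shape — 1 connected region. Overall, the cross-section is a single solid region. The nearest boundary edge runs (9.50, 7.54)→(10.33, 8.17); distance from the point to it = 1.43 mm. The point is inside the cross-section and 1.43 mm from the nearest boundary — more than the 0.8 mm shell width (2 × 0.4), so it's in the infill interior.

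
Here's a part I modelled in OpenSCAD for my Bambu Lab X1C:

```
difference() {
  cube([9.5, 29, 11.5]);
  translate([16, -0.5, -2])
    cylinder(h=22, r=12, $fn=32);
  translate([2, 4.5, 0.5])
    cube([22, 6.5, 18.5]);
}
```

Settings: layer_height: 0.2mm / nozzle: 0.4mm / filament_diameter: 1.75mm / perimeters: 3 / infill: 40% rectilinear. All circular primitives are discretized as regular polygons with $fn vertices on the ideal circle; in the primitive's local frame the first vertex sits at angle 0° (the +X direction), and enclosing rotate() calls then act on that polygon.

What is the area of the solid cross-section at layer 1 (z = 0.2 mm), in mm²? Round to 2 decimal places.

At z = 0.2 mm: the cube (footprint 9.5×29) is included at this height (area 275.50 mm²); the r=12 cylinder at (16, -0.5) contributes a regular 32-gon of circumradius 12 (area = (32/2)·12.000²·sin(360°/32) = 449.49 mm²); the cube at (2, 4.5) is absent (z outside [0.5, 19]); Subtracting the remaining from the first: starting from the 9.5×29 cube (275.50 mm²), the r=12 cylinder at (16, -0.5) partially overlaps it — only the 35.91 mm² overlap (of its 449.49 mm²) is removed, clipping the outline — area = 239.59 mm². Overall, the cross-section is a single solid region. Net area = 239.59 mm².

239.59 mm²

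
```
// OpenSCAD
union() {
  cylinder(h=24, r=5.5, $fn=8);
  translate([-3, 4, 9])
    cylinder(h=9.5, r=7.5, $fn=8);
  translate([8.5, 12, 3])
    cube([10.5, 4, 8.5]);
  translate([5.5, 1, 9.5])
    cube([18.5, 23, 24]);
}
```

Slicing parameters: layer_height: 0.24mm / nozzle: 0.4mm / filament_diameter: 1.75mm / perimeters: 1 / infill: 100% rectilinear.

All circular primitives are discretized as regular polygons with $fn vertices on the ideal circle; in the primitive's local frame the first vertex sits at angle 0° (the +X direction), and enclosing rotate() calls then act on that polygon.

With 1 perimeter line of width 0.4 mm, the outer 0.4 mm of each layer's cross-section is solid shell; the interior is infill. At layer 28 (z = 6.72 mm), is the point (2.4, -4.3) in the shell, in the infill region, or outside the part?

At z = 6.72 mm: the r=5.5 cylinder contributes a regular 8-gon of circumradius 5.5; the cylinder at (-3, 4) does not reach this height (z outside [9, 18.5]); the cube at (8.5, 12) (footprint 10.5×4) is included at this height; the cube at (5.5, 1) is absent (z outside [9.5, 33.5]); Combining (union): the 2 present regions are separate (no shared area or edge), so areas and boundary lengths simply add and each stays a separate island — 2 connected regions. Overall, the cross-section has 2 separate islands. The nearest boundary edge runs (3.89, -3.89)→(-0.00, -5.50); distance from the point to it = 0.19 mm. (Shell/infill is judged within the island containing the point — the largest one.) The point is inside the cross-section, 0.19 mm from the nearest boundary — within the 0.4 mm shell band (1 × 0.4).

shell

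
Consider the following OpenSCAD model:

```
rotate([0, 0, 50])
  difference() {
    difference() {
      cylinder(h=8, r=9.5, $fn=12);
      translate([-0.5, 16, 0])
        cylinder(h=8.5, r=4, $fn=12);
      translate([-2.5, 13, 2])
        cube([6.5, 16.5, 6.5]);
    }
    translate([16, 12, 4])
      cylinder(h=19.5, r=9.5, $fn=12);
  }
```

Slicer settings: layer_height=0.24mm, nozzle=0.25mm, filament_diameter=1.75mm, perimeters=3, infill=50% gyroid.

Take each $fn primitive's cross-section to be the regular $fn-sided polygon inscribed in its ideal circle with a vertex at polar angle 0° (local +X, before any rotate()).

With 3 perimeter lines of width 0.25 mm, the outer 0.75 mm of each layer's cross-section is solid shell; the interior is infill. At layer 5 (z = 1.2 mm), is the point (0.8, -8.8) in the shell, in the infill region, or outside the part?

At z = 1.2 mm: the r=9.5 cylinder gives a regular 12-gon of circumradius 9.5 (constant along its height); the r=4 cylinder at (-0.5, 16) gives a regular 12-gon of circumradius 4 (constant along its height); the cube at (-2.5, 13) is not intersected at this z (z outside [2, 8.5]); Subtracting the remaining from the first: starting from the r=9.5 cylinder, the r=4 cylinder at (-0.5, 16) misses the remaining region (no effect) — 1 connected region; the cylinder at (16, 12) is not intersected at this z (z outside [4, 23.5]); After the difference (first − rest): none of the subtracted shapes is present at this height, so that combined region is unchanged — 1 connected region; (rotated 50° about Z; rotation is an isometry so areas/perimeters/island counts are preserved). Overall, the cross-section is a single solid region. Undo the 50° rotation: the query point maps to (-6.227, -6.269) in the un-rotated model frame. The nearest boundary edge runs (-4.75, -8.23)→(-8.23, -4.75); distance from the point to it = 0.34 mm. The point is inside the cross-section, 0.34 mm from the nearest boundary — within the 0.75 mm shell band (3 × 0.25).

shell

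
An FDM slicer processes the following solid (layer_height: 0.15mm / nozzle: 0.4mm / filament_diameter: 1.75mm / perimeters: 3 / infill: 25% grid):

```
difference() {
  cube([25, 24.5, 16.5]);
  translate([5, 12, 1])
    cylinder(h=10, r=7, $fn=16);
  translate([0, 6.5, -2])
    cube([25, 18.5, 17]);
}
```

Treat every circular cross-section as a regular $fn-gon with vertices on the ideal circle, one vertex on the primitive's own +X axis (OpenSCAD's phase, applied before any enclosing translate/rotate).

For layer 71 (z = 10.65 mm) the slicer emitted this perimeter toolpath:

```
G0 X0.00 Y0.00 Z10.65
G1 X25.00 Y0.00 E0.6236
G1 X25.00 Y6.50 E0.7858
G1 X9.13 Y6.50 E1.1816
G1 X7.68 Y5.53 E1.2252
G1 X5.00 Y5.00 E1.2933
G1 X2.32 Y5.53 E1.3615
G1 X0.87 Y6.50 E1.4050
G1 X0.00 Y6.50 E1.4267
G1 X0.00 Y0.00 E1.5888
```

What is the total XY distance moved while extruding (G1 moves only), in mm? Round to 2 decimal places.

63.69 mm

Sum the Euclidean lengths of each G1 segment: total = 63.69 mm.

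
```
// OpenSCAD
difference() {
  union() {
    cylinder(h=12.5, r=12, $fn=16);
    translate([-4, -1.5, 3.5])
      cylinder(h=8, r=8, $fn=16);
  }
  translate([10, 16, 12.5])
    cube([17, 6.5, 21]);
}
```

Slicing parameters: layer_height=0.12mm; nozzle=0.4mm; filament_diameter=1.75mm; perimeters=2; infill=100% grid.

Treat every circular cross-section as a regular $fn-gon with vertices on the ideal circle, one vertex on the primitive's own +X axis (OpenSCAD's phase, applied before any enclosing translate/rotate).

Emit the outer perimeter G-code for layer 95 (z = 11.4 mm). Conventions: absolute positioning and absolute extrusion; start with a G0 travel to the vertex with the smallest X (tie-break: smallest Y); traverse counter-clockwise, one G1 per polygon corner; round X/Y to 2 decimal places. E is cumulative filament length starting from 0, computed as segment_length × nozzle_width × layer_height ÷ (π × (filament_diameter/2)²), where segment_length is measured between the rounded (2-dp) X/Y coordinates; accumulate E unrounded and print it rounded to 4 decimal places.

G0 X-12.00 Y-1.50 Z11.40
G1 X-11.39 Y-4.56 E0.0623
G1 X-9.66 Y-7.16 E0.1246
G1 X-9.14 Y-7.50 E0.1370
G1 X-8.49 Y-8.49 E0.1606
G1 X-4.59 Y-11.09 E0.2542
G1 X0.00 Y-12.00 E0.3475
G1 X4.59 Y-11.09 E0.4409
G1 X8.49 Y-8.49 E0.5345
G1 X11.09 Y-4.59 E0.6280
G1 X12.00 Y0.00 E0.7214
G1 X11.09 Y4.59 E0.8148
G1 X8.49 Y8.49 E0.9083
G1 X4.59 Y11.09 E1.0018
G1 X0.00 Y12.00 E1.0952
G1 X-4.59 Y11.09 E1.1886
G1 X-8.49 Y8.49 E1.2821
G1 X-11.09 Y4.59 E1.3757
G1 X-12.00 Y0.00 E1.4691
G1 X-11.85 Y-0.75 E1.4843
G1 X-12.00 Y-1.50 E1.4996

At z = 11.4 mm: the r=12 cylinder gives a regular 16-gon of circumradius 12 (constant along its height); the r=8 cylinder at (-4, -1.5) contributes a regular 16-gon of circumradius 8; Taking the union: the regions partially overlap (shared area 194.12 mm²), so overlapping operands fuse into one piece — 1 connected region; the cube at (10, 16) does not reach this height (z outside [12.5, 33.5]); Subtracting the remaining from the first: none of the subtracted shapes is present at this height, so the result so far is unchanged — 1 connected region. The outline is a single polygon with 20 vertices. Extrusion per mm of travel: 0.4 × 0.12 / (π × 0.875²) = 0.019956. Accumulating E over each segment gives final E = 1.4996.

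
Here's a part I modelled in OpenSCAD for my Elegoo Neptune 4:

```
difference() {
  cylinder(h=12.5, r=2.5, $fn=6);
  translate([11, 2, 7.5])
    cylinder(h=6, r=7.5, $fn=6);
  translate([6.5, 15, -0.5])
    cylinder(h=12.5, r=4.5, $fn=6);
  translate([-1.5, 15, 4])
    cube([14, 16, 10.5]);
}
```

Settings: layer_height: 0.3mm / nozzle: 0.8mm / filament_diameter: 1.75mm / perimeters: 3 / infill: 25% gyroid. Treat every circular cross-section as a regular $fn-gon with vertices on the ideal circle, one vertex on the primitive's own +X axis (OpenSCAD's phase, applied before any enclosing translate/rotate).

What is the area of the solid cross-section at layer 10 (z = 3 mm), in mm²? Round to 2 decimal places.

16.24 mm²

At z = 3 mm: the r=2.5 cylinder contributes a regular 6-gon of circumradius 2.5 (area = (6/2)·2.500²·sin(360°/6) = 16.24 mm²); the cylinder at (11, 2) is not intersected at this z (z outside [7.5, 13.5]); the r=4.5 cylinder at (6.5, 15) contributes a regular 6-gon of circumradius 4.5 (area = (6/2)·4.500²·sin(360°/6) = 52.61 mm²); the cube at (-1.5, 15) does not reach this height (z outside [4, 14.5]); After the difference (first − rest): starting from the r=2.5 cylinder (16.24 mm²), the r=4.5 cylinder at (6.5, 15) misses the remaining region (no effect) — area = 16.24 mm². Overall, the cross-section is a single solid region. Net area = 16.24 mm².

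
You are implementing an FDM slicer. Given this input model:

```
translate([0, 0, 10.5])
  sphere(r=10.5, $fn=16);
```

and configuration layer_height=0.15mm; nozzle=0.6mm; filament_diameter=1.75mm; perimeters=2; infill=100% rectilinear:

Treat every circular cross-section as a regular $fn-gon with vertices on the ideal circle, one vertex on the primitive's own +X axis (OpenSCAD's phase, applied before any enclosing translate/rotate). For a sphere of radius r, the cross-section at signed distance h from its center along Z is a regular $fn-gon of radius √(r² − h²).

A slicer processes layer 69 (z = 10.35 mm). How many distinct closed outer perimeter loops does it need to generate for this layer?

1

At z = 10.35 mm: the sphere: section is a regular 16-gon, circumradius = √(r²−h²) = √(10.5²−0.15²) = 10.499. The result has 1 disconnected region.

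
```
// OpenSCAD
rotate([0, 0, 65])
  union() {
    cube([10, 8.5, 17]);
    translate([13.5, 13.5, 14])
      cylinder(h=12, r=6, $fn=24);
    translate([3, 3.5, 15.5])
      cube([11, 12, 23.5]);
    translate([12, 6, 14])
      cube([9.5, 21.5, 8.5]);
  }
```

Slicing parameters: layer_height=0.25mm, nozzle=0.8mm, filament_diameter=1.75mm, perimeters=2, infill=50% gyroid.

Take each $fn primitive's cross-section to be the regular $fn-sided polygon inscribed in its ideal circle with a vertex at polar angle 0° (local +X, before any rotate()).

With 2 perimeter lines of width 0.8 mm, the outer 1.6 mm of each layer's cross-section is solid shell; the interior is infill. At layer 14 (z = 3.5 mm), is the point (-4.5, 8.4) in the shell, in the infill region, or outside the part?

At z = 3.5 mm: the cube is present — its section is the full 10×8.5 rectangle; the cylinder at (13.5, 13.5) does not reach this height (z outside [14, 26]); the cube at (3, 3.5) is not intersected at this z (z outside [15.5, 39]); the cube at (12, 6) does not reach this height (z outside [14, 22.5]); Taking the union: only the 10×8.5 cube is present, so the union is just that shape — 1 connected region; (whole slice rotated 65° about Z — lengths, areas and connectivity unchanged). Overall, the cross-section is a single solid region. Undo the 65° rotation: the query point maps to (5.711, 7.628) in the un-rotated model frame. The nearest boundary edge runs (10.00, 8.50)→(0.00, 8.50); distance from the point to it = 0.87 mm. The point is inside the cross-section, 0.87 mm from the nearest boundary — within the 1.6 mm shell band (2 × 0.8).

shell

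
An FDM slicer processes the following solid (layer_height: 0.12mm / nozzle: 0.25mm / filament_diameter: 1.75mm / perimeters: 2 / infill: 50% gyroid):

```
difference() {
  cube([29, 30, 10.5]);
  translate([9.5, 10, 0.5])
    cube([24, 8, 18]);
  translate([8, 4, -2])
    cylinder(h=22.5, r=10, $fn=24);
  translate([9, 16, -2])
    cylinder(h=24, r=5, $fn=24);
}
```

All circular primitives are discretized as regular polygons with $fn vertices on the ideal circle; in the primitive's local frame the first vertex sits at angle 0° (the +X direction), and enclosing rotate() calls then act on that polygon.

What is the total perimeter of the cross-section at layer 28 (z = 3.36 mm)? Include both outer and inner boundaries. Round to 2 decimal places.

144.64 mm

At z = 3.36 mm: the 29×30 cube contributes its full rectangle (perimeter 118.00 mm); the 24×8 cube at (9.5, 10) contributes its full rectangle (perimeter 64.00 mm); the r=10 cylinder at (8, 4) contributes a regular 24-gon of circumradius 10 (perimeter = 2·24·10.000·sin(180°/24) = 62.65 mm); the r=5 cylinder at (9, 16) contributes a regular 24-gon of circumradius 5 (perimeter = 2·24·5.000·sin(180°/24) = 31.33 mm); Subtracting the remaining from the first: starting from the 29×30 cube, the 24×8 cube at (9.5, 10) partially overlaps it — only the 156.00 mm² overlap (of its 192.00 mm²) is removed, clipping the outline; the r=10 cylinder at (8, 4) partially overlaps it — only the 202.16 mm² overlap (of its 310.58 mm²) is removed, clipping the outline; the r=5 cylinder at (9, 16) partially overlaps it — only the 41.82 mm² overlap (of its 77.65 mm²) is removed, clipping the outline — boundary = 144.64 mm. Overall, the cross-section has 2 separate islands. Total boundary length (outer) = 144.64 mm.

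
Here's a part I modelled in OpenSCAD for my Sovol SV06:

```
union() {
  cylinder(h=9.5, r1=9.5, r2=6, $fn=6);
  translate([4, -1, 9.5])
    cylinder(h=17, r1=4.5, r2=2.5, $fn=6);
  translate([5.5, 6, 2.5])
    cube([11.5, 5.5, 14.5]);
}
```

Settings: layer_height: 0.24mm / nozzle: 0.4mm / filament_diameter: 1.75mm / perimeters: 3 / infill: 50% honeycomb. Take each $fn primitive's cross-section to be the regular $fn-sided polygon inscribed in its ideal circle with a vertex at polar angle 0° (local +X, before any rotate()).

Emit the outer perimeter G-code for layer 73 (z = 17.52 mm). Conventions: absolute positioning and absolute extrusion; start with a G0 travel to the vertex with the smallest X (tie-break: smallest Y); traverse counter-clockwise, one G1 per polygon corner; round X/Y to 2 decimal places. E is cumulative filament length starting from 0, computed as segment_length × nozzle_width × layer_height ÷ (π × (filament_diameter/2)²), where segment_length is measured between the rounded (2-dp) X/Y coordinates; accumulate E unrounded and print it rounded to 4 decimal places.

G0 X0.44 Y-1.00 Z17.52
G1 X2.22 Y-4.08 E0.1420
G1 X5.78 Y-4.08 E0.2841
G1 X7.56 Y-1.00 E0.4261
G1 X5.78 Y2.08 E0.5680
G1 X2.22 Y2.08 E0.7101
G1 X0.44 Y-1.00 E0.8521

At z = 17.52 mm: the cone is absent (z outside [0, 9.5]); the cone at (4, -1) (r1=4.5→r2=2.5) has section circumradius 3.556 here — a regular 6-gon; the cube at (5.5, 6) is absent (z outside [2.5, 17]); Taking the union: only the cone at (4, -1) is present, so the union is just that shape — 1 connected region. The outline is a single polygon with 6 vertices. Extrusion per mm of travel: 0.4 × 0.24 / (π × 0.875²) = 0.039912. Accumulating E over each segment gives final E = 0.8521.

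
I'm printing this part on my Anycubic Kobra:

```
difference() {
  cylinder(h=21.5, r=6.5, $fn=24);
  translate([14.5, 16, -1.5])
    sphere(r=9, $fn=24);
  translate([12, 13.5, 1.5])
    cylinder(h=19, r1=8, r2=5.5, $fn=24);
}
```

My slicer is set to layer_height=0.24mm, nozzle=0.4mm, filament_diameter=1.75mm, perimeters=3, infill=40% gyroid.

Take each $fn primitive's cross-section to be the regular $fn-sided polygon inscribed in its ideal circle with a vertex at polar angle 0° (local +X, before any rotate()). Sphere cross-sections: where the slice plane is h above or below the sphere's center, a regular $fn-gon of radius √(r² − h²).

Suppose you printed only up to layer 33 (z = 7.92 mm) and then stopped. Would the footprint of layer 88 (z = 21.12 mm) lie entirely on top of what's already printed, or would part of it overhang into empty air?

entirely on top

Compare the two slices. At z = 7.92: the r=6.5 cylinder contributes a regular 24-gon of circumradius 6.5 (area = (24/2)·6.500²·sin(360°/24) = 131.22 mm²); the sphere at (14.5, 16) does not reach this height (|z−center|=9.420 > r=9); the cone at (12, 13.5): at t=0.338 of its height the radius interpolates to r₁+(r₂−r₁)t = 7.155, giving a regular 24-gon of that circumradius (area = (24/2)·7.155²·sin(360°/24) = 159.01 mm²); After the difference (first − rest): starting from the r=6.5 cylinder (131.22 mm²), the cone at (12, 13.5) misses the remaining region (no effect) — area = 131.22 mm². At z = 21.12: the cylinder: section is a regular 24-gon, circumradius r=6.5 (area = (24/2)·6.500²·sin(360°/24) = 131.22 mm²); the sphere at (14.5, 16) does not reach this height (|z−center|=22.620 > r=9); the cone at (12, 13.5) is not intersected at this z (z outside [1.5, 20.5]); Taking the first minus the rest: none of the subtracted shapes is present at this height, so the r=6.5 cylinder is unchanged — area = 131.22 mm². Checking containment: the cross-section at z = 21.12 is a subset of the cross-section at z = 7.92.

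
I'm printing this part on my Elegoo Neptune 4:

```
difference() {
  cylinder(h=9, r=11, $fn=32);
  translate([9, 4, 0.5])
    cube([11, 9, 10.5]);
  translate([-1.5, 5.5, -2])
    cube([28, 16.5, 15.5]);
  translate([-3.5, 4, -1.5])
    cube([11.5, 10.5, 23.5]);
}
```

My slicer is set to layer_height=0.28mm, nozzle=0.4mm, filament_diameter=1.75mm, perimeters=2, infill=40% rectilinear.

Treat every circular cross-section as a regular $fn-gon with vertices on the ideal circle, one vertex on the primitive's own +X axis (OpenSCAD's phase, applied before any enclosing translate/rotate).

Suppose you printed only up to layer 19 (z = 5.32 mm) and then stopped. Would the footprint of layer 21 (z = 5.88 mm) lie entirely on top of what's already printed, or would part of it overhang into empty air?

Compare the two slices. At z = 5.32: the cylinder: section is a regular 32-gon, circumradius r=11 (area = (32/2)·11.000²·sin(360°/32) = 377.69 mm²); the 11×9 cube at (9, 4) contributes its full rectangle (area 99.00 mm²); the cube at (-1.5, 5.5) is present — its section is the full 28×16.5 rectangle (area 462.00 mm²); the cube at (-3.5, 4) (footprint 11.5×10.5) is included at this height (area 120.75 mm²); Subtracting the remaining from the first: starting from the r=11 cylinder (377.69 mm²), the 11×9 cube at (9, 4) partially overlaps it — only the 1.51 mm² overlap (of its 99.00 mm²) is removed, clipping the outline; the 28×16.5 cube at (-1.5, 5.5) partially overlaps it — only the 44.70 mm² overlap (of its 462.00 mm²) is removed, clipping the outline; the 11.5×10.5 cube at (-3.5, 4) partially overlaps it — only the 27.57 mm² overlap (of its 120.75 mm²) is removed, clipping the outline — area = 303.92 mm². At z = 5.88: the r=11 cylinder gives a regular 32-gon of circumradius 11 (constant along its height) (area = (32/2)·11.000²·sin(360°/32) = 377.69 mm²); the 11×9 cube at (9, 4) contributes its full rectangle (area 99.00 mm²); the cube at (-1.5, 5.5) (footprint 28×16.5) is included at this height (area 462.00 mm²); the cube at (-3.5, 4) is present — its section is the full 11.5×10.5 rectangle (area 120.75 mm²); Taking the first minus the rest: starting from the r=11 cylinder (377.69 mm²), the 11×9 cube at (9, 4) partially overlaps it — only the 1.51 mm² overlap (of its 99.00 mm²) is removed, clipping the outline; the 28×16.5 cube at (-1.5, 5.5) partially overlaps it — only the 44.70 mm² overlap (of its 462.00 mm²) is removed, clipping the outline; the 11.5×10.5 cube at (-3.5, 4) partially overlaps it — only the 27.57 mm² overlap (of its 120.75 mm²) is removed, clipping the outline — area = 303.92 mm². Checking containment: the cross-section at z = 5.88 is a subset of the cross-section at z = 5.32.

entirely on top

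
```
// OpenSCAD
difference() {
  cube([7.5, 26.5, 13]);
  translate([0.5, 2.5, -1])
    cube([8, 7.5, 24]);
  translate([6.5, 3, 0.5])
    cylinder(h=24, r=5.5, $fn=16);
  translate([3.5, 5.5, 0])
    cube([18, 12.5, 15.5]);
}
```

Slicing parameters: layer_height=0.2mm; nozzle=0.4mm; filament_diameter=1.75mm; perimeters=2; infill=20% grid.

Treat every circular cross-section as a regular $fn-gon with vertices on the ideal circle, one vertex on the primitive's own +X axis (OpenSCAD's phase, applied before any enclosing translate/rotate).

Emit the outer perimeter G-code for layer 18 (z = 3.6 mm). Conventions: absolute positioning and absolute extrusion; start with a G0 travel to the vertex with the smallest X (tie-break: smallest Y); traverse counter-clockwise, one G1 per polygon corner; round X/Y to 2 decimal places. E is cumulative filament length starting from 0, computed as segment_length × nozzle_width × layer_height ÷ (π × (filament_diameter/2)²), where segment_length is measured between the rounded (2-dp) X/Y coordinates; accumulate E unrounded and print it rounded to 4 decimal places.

G0 X0.00 Y0.00 Z3.60
G1 X2.02 Y0.00 E0.0672
G1 X1.42 Y0.90 E0.1032
G1 X1.10 Y2.50 E0.1574
G1 X0.50 Y2.50 E0.1774
G1 X0.50 Y10.00 E0.4268
G1 X3.50 Y10.00 E0.5266
G1 X3.50 Y18.00 E0.7927
G1 X7.50 Y18.00 E0.9257
G1 X7.50 Y26.50 E1.2085
G1 X0.00 Y26.50 E1.4579
G1 X0.00 Y0.00 E2.3393

At z = 3.6 mm: the cube is present — its section is the full 7.5×26.5 rectangle; the 8×7.5 cube at (0.5, 2.5) contributes its full rectangle; the cylinder at (6.5, 3): section is a regular 16-gon, circumradius r=5.5; the cube at (3.5, 5.5) (footprint 18×12.5) is included at this height; Subtracting the remaining from the first: starting from the 7.5×26.5 cube, the 8×7.5 cube at (0.5, 2.5) partially overlaps it — only the 52.50 mm² overlap (of its 60.00 mm²) is removed, clipping the outline; the r=5.5 cylinder at (6.5, 3) partially overlaps it — only the 15.19 mm² overlap (of its 92.61 mm²) is removed, clipping the outline; the 18×12.5 cube at (3.5, 5.5) partially overlaps it — only the 32.00 mm² overlap (of its 225.00 mm²) is removed, clipping the outline — 1 connected region. The outline is a single polygon with 11 vertices. Extrusion per mm of travel: 0.4 × 0.2 / (π × 0.875²) = 0.033260. Accumulating E over each segment gives final E = 2.3393.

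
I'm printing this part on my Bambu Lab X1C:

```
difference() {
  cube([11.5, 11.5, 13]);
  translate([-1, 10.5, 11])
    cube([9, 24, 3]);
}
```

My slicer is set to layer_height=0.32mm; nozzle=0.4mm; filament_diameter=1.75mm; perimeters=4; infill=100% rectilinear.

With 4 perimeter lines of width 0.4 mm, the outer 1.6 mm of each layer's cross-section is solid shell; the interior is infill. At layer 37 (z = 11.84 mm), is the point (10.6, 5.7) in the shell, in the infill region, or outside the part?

shell

At z = 11.84 mm: the 11.5×11.5 cube contributes its full rectangle; the cube at (-1, 10.5) (footprint 9×24) is included at this height; After the difference (first − rest): starting from the 11.5×11.5 cube, the 9×24 cube at (-1, 10.5) partially overlaps it — only the 8.00 mm² overlap (of its 216.00 mm²) is removed, clipping the outline — 1 connected region. Overall, the cross-section is a single solid region. The nearest boundary edge runs (11.50, 11.50)→(11.50, 0.00); distance from the point to it = 0.90 mm. The point is inside the cross-section, 0.90 mm from the nearest boundary — within the 1.6 mm shell band (4 × 0.4).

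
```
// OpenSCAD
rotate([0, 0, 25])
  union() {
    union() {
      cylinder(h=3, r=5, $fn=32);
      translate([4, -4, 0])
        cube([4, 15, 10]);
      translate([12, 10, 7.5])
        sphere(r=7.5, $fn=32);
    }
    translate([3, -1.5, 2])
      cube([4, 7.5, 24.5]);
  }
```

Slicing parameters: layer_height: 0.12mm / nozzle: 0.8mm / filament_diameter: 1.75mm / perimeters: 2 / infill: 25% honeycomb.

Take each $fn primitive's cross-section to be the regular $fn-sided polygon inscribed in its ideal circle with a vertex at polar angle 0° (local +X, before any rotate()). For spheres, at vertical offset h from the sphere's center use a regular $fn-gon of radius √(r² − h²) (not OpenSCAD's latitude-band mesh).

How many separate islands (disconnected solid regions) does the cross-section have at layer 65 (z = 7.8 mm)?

At z = 7.8 mm: the cylinder does not reach this height (z outside [0, 3]); the 4×15 cube at (4, -4) contributes its full rectangle; the sphere at (12, 10): section is a regular 32-gon, circumradius = √(r²−h²) = √(7.5²−0.3²) = 7.494; Merging all regions: the regions partially overlap (shared area 18.89 mm²), so overlapping operands fuse into one piece — 1 connected region; the cube at (3, -1.5) is present — its section is the full 4×7.5 rectangle; Taking the union: the regions partially overlap (shared area 22.50 mm²), so overlapping operands fuse into one piece — 1 connected region; (rotated 25° about Z; rotation is an isometry so areas/perimeters/island counts are preserved). Overall, the cross-section is a single solid region. Island count = 1.

1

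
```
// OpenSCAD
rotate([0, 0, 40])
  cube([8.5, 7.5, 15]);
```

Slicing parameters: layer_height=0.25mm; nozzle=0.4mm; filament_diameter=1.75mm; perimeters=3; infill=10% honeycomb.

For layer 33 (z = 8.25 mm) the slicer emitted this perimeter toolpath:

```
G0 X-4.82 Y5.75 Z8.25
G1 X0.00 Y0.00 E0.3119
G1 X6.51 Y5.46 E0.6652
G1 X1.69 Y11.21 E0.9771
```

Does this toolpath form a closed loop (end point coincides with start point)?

no

Start point (G0): (-4.82, 5.75). End point (last G1): the path does not return to the start — open.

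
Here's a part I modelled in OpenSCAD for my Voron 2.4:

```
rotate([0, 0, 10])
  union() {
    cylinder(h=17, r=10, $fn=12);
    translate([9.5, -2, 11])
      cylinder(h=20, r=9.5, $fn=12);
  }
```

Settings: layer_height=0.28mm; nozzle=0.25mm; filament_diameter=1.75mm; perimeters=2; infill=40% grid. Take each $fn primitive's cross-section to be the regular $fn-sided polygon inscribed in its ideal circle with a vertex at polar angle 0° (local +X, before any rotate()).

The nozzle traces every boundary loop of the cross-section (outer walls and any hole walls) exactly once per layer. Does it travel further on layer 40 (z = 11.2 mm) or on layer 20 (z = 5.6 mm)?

Layer 40 (z = 11.2): the r=10 cylinder gives a regular 12-gon of circumradius 10 (constant along its height) (perimeter = 2·12·10.000·sin(180°/12) = 62.12 mm); the r=9.5 cylinder at (9.5, -2) contributes a regular 12-gon of circumradius 9.5 (perimeter = 2·12·9.500·sin(180°/12) = 59.01 mm); Taking the union: the regions partially overlap (shared area 108.51 mm²), so the edge portions inside another operand are dropped and the merged outline is re-measured after clipping — boundary = 81.39 mm; (rotated 10° about Z; rotation is an isometry so areas/perimeters/island counts are preserved). So its perimeter = 81.39 mm. Layer 20 (z = 5.6): the r=10 cylinder gives a regular 12-gon of circumradius 10 (constant along its height) (perimeter = 2·12·10.000·sin(180°/12) = 62.12 mm); the cylinder at (9.5, -2) is absent (z outside [11, 31]); Combining (union): only the r=10 cylinder is present, so the union is just that shape — boundary = 62.12 mm; (rotated 10° about Z; rotation is an isometry so areas/perimeters/island counts are preserved). So its perimeter = 62.12 mm. Layer 40 is larger (81.39 vs 62.12 mm).

layer 40 (z = 11.2 mm)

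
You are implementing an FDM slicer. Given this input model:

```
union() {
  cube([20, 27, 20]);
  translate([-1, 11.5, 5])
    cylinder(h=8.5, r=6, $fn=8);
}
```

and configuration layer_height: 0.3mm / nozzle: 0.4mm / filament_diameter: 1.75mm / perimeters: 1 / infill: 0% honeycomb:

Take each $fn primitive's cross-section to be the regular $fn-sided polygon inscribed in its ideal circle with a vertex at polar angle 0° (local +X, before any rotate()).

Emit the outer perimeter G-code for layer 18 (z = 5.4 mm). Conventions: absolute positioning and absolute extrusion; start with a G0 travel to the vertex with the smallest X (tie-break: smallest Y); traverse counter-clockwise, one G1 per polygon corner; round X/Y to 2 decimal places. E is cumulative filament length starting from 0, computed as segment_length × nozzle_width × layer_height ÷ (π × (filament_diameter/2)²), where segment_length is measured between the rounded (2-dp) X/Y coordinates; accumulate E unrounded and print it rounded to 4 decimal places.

G0 X-7.00 Y11.50 Z5.40
G1 X-5.24 Y7.26 E0.2290
G1 X-1.00 Y5.50 E0.4581
G1 X0.00 Y5.91 E0.5120
G1 X0.00 Y0.00 E0.8068
G1 X20.00 Y0.00 E1.8046
G1 X20.00 Y27.00 E3.1517
G1 X0.00 Y27.00 E4.1495
G1 X0.00 Y17.09 E4.6439
G1 X-1.00 Y17.50 E4.6978
G1 X-5.24 Y15.74 E4.9269
G1 X-7.00 Y11.50 E5.1559

At z = 5.4 mm: the 20×27 cube contributes its full rectangle; the r=6 cylinder at (-1, 11.5) contributes a regular 8-gon of circumradius 6; Combining (union): the regions partially overlap (shared area 39.33 mm²), so overlapping operands fuse into one piece — 1 connected region. The outline is a single polygon with 11 vertices. Extrusion per mm of travel: 0.4 × 0.3 / (π × 0.875²) = 0.049890. Accumulating E over each segment gives final E = 5.1559.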